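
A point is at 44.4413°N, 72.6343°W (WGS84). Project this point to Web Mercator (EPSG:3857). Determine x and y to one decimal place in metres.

x -8085613.3 m, y 5533990.3 m

Web Mercator is spherical with R = a = 6378137 m.
x = R·λ = 6378137 × -1.267707685 = -8085613.290 m.
y = R·ln tan(π/4 + φ/2) = 6378137 × 0.867649957 = 5533990.297 m.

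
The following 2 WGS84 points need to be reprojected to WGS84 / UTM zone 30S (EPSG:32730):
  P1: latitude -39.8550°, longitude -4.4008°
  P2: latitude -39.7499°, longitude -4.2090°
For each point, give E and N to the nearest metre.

P1: E 380173 m, N 5587397 m; P2: E 396423 m, N 5599302 m

UTM zone 30S: λ₀ = -3°, k₀ = 0.9996.
P1 (-39.8550°, -4.4008°) → (380173.444, 5587397.350) m.
P2 (-39.7499°, -4.2090°) → (396423.190, 5599302.007) m.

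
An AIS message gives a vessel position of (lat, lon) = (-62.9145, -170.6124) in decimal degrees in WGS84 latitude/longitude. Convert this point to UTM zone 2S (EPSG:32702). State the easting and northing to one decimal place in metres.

Zone 2 central meridian λ₀ = 6×2 − 183 = -171°; Δλ = +0.3876°.
Transverse Mercator on WGS84 with k₀ = 0.9996 gives E = 519690.240 m, N = 3023877.589 m.

E 519690.2 m, N 3023877.6 m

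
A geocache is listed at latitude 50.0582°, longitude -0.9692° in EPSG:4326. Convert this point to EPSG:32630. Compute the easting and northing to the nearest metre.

E 645360 m, N 5547077 m

Zone 30 central meridian λ₀ = 6×30 − 183 = -3°; Δλ = +2.0308°.
Transverse Mercator on WGS84 with k₀ = 0.9996 gives E = 645360.406 m, N = 5547077.135 m.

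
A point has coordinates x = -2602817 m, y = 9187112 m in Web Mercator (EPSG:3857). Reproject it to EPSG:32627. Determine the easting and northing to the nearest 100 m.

E 380800 m, N 7027000 m

Web Mercator inverse (R = 6378137 m) → φ = 63.35209986°, λ = -23.38150293°.
UTM 27N forward: E = 380846.471 m, N = 7027033.857 m.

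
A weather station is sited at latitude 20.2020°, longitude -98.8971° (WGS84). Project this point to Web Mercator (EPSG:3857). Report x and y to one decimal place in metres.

x -11009174.8 m, y 2296976.0 m

Web Mercator is spherical with R = a = 6378137 m.
x = R·λ = 6378137 × -1.726080016 = -11009174.813 m.
y = R·ln tan(π/4 + φ/2) = 6378137 × 0.360132750 = 2296976.016 m.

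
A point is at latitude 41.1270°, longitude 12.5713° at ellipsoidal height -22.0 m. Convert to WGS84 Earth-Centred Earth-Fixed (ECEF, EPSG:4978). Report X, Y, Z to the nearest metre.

X 4695963 m, Y 1047203 m, Z 4173043 m

WGS84: a = 6378137 m, e² = 0.006694380; N(φ) = a/√(1−e²sin²φ) = 6387392.810 m.
X = (N+h)·cosφ·cosλ = 4695962.825 m; Y = (N+h)·cosφ·sinλ = 1047202.550 m; Z = (N(1−e²)+h)·sinφ = 4173042.892 m.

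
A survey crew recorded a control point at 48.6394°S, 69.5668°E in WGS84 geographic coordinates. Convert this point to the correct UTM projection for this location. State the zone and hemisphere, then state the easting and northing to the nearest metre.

Longitude 69.5668° lies in the 6° band [66°, 72°), giving zone 42; latitude is south of the equator, so 42S.
Zone 42 central meridian λ₀ = 6×42 − 183 = 69°; Δλ = +0.5668°.
Transverse Mercator on WGS84 with k₀ = 0.9996 gives E = 541755.550 m, N = 4612474.130 m.

Zone 42S: E 541756 m, N 4612474 m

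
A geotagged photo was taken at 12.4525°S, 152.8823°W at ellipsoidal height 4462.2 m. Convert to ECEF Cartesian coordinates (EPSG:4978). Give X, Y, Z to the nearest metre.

WGS84: a = 6378137 m, e² = 0.006694380; N(φ) = a/√(1−e²sin²φ) = 6379129.875 m.
X = (N+h)·cosφ·cosλ = -5548191.707 m; Y = (N+h)·cosφ·sinλ = -2841316.269 m; Z = (N(1−e²)+h)·sinφ = -1367286.639 m.

X -5548192 m, Y -2841316 m, Z -1367287 m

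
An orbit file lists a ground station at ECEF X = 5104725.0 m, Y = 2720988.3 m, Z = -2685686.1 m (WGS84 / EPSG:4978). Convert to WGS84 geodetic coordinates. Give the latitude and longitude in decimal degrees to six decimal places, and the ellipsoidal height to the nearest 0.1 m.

lat -25.051700°, lon 28.059101°, h 3358.9 m

λ = atan2(Y, X) = 28.05910057°; p = √(X²+Y²) = 5784634.4 m.
Bowring's method on WGS84 (a = 6378137 m, b = 6356752.314 m) gives φ = -25.05170040°, h = 3358.915 m.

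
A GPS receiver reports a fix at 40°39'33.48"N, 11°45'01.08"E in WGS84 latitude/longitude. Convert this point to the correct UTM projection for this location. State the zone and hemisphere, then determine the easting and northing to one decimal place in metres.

Zone 32N: E 732505.0 m, N 4504574.7 m

Longitude 11.7503° lies in the 6° band [6°, 12°), giving zone 32; latitude is north of the equator, so 32N.
Zone 32 central meridian λ₀ = 6×32 − 183 = 9°; Δλ = +2.7503°.
Transverse Mercator on WGS84 with k₀ = 0.9996 gives E = 732505.031 m, N = 4504574.681 m.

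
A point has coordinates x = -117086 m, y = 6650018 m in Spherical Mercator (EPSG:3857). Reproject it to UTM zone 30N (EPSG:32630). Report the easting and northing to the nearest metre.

E 636222 m, N 5669656 m

Web Mercator inverse (R = 6378137 m) → φ = 51.16210236°, λ = -1.05180143°.
UTM 30N forward: E = 636221.834 m, N = 5669655.786 m.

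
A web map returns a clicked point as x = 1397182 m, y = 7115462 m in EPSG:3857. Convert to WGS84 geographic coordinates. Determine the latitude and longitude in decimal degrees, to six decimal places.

R = 6378137 m. λ = x/R = 12.55109945°.
φ = 2·arctan(exp(y/R)) − 90° = 2·arctan(3.05140) − 90° = 53.71020227°.

lat 53.710202°, lon 12.551099°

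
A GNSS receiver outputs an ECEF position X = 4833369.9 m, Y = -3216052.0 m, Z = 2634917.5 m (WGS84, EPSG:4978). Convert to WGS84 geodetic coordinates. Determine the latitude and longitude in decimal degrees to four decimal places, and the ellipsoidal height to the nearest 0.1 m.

lat 24.5566°, lon -33.6392°, h 1050.1 m

λ = atan2(Y, X) = -33.63919985°; p = √(X²+Y²) = 5805553.8 m.
Bowring's method on WGS84 (a = 6378137 m, b = 6356752.314 m) gives φ = 24.55660008°, h = 1050.131 m.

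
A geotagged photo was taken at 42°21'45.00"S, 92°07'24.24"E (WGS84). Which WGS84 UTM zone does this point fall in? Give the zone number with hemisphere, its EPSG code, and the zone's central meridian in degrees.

Zone 46S (EPSG:32746), central meridian 93°

UTM zone = ⌊(λ + 180)/6⌋ + 1; 92.1234° ∈ [90°, 96°) → zone 46.
Hemisphere: S (φ < 0).
Central meridian λ₀ = 6×46 − 183 = 93°.
EPSG code: 32746.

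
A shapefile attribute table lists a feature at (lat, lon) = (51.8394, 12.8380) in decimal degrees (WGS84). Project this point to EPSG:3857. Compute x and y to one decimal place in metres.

Web Mercator is spherical with R = a = 6378137 m.
x = R·λ = 6378137 × 0.224065369 = 1429119.623 m.
y = R·ln tan(π/4 + φ/2) = 6378137 × 1.061617028 = 6771138.843 m.

x 1429119.6 m, y 6771138.8 m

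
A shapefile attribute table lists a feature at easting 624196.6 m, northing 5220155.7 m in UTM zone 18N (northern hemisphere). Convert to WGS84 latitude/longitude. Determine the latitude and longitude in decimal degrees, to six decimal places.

lat 47.123200°, lon -73.362600°

Zone 18N: λ₀ = -75°, k₀ = 0.9996, false easting 500000 m.
Meridian distance M = (N − FN)/k₀ = 5222244.6 m.
Inverse transverse Mercator on WGS84 gives φ = 47.12320007°, λ = -73.36260017°.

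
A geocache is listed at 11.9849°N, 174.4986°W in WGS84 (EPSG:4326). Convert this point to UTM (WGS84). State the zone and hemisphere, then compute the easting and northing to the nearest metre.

Longitude -174.4986° lies in the 6° band [-180°, -174°), giving zone 1; latitude is north of the equator, so 1N.
Zone 1 central meridian λ₀ = 6×1 − 183 = -177°; Δλ = +2.5014°.
Transverse Mercator on WGS84 with k₀ = 0.9996 gives E = 772394.885 m, N = 1326119.212 m.

Zone 1N: E 772395 m, N 1326119 m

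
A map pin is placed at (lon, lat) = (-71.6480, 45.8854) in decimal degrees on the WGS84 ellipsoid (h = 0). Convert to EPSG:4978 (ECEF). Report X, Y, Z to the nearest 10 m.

WGS84: a = 6378137 m, e² = 0.006694380; N(φ) = a/√(1−e²sin²φ) = 6389169.833 m.
X = (N+h)·cosφ·cosλ = 1400304.990 m; Y = (N+h)·cosφ·sinλ = -4221276.052 m; Z = (N(1−e²)+h)·sinφ = 4556389.955 m.

X 1400300 m, Y -4221280 m, Z 4556390 m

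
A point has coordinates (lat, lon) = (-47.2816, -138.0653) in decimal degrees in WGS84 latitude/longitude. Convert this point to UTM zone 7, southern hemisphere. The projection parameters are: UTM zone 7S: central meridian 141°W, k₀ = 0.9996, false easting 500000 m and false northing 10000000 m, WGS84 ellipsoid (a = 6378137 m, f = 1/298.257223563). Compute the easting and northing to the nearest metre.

Zone 7 central meridian λ₀ = 6×7 − 183 = -141°; Δλ = +2.9347°.
Transverse Mercator on WGS84 with k₀ = 0.9996 gives E = 721929.680 m, N = 4759364.416 m.

E 721930 m, N 4759364 m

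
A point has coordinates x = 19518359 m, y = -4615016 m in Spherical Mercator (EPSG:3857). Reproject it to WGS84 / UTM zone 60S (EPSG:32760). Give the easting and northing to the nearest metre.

Web Mercator inverse (R = 6378137 m) → φ = -38.25150350°, λ = 175.33640211°.
UTM 60S forward: E = 354435.960 m, N = 5764970.998 m.

E 354436 m, N 5764971 m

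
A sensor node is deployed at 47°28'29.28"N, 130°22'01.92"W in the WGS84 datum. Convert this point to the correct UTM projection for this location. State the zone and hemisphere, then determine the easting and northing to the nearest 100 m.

Zone 9N: E 397000 m, N 5258800 m

Longitude -130.3672° lies in the 6° band [-132°, -126°), giving zone 9; latitude is north of the equator, so 9N.
Zone 9 central meridian λ₀ = 6×9 − 183 = -129°; Δλ = -1.3672°.
Transverse Mercator on WGS84 with k₀ = 0.9996 gives E = 396983.048 m, N = 5258835.016 m.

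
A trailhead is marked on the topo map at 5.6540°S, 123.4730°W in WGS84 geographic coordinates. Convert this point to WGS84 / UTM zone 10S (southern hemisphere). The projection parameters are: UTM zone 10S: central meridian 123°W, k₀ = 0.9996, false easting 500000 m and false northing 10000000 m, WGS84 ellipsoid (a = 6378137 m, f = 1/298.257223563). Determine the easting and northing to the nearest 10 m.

E 447620 m, N 9375020 m

Zone 10 central meridian λ₀ = 6×10 − 183 = -123°; Δλ = -0.4730°.
Transverse Mercator on WGS84 with k₀ = 0.9996 gives E = 447620.714 m, N = 9375021.487 m.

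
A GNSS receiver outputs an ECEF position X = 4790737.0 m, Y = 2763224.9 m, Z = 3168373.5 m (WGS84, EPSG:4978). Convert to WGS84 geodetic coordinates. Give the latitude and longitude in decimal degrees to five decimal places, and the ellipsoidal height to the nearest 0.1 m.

lat 29.97420°, lon 29.97570°, h 954.5 m

λ = atan2(Y, X) = 29.97570034°; p = √(X²+Y²) = 5530512.9 m.
Bowring's method on WGS84 (a = 6378137 m, b = 6356752.314 m) gives φ = 29.97420032°, h = 954.499 m.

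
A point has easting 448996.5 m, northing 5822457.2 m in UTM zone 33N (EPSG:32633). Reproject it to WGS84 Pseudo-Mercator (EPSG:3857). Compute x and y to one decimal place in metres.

x 1586057.9 m, y 6900153.4 m

Unproject from UTM 33N (λ₀ = 15°) → φ = 52.54980005°, λ = 14.24780074°.
Web Mercator (R = 6378137 m): x = 1586057.923 m, y = 6900153.436 m.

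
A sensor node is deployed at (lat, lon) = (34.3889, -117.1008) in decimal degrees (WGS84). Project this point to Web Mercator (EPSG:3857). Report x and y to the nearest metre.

Web Mercator is spherical with R = a = 6378137 m.
x = R·λ = 6378137 × -2.043794517 = -13035601.427 m.
y = R·ln tan(π/4 + φ/2) = 6378137 × 0.639864290 = 4081142.102 m.

x -13035601 m, y 4081142 m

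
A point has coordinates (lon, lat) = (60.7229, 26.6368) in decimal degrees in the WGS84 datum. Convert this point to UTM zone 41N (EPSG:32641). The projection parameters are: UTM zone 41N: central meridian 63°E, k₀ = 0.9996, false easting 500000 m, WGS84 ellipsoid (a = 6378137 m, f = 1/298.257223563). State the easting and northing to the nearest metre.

Zone 41 central meridian λ₀ = 6×41 − 183 = 63°; Δλ = -2.2771°.
Transverse Mercator on WGS84 with k₀ = 0.9996 gives E = 273319.871 m, N = 2948228.735 m.

E 273320 m, N 2948229 m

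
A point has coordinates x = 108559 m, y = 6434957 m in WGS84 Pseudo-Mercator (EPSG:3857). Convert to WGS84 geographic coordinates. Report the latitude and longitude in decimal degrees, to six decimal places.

R = 6378137 m. λ = x/R = 0.97520209°.
φ = 2·arctan(exp(y/R)) − 90° = 2·arctan(2.74261) − 90° = 49.93459765°.

lat 49.934598°, lon 0.975202°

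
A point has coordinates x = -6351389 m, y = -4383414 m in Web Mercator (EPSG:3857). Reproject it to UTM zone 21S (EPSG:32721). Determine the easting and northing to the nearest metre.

Web Mercator inverse (R = 6378137 m) → φ = -36.59939679°, λ = -57.05549814°.
UTM 21S forward: E = 495036.209 m, N = 5949564.911 m.

E 495036 m, N 5949565 m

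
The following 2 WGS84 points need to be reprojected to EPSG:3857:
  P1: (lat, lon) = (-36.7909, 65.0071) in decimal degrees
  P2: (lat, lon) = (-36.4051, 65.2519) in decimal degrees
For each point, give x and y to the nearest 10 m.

Web Mercator: x = R·λ, y = R·ln tan(π/4+φ/2), R = 6378137 m.
P1 (-36.7909°, 65.0071°) → (7236557.270, -4410000.883) m.
P2 (-36.4051°, 65.2519°) → (7263808.281, -4356506.635) m.

P1: x 7236560 m, y -4410000 m; P2: x 7263810 m, y -4356510 m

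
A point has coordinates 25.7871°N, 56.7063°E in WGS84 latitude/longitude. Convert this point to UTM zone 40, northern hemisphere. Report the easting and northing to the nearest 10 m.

E 470550 m, N 2852140 m

Zone 40 central meridian λ₀ = 6×40 − 183 = 57°; Δλ = -0.2937°.
Transverse Mercator on WGS84 with k₀ = 0.9996 gives E = 470554.330 m, N = 2852139.688 m.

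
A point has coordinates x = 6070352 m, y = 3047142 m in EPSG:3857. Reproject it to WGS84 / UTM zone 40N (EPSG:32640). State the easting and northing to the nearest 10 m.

Web Mercator inverse (R = 6378137 m) → φ = 26.38740202°, λ = 54.53089982°.
UTM 40N forward: E = 253667.871 m, N = 2920947.228 m.

E 253670 m, N 2920950 m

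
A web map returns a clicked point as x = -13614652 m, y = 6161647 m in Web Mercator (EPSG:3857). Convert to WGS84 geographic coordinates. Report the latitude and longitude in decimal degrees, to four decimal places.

lat 48.3283°, lon -122.3025°

R = 6378137 m. λ = x/R = -122.30249980°.
φ = 2·arctan(exp(y/R)) − 90° = 2·arctan(2.62756) − 90° = 48.32829950°.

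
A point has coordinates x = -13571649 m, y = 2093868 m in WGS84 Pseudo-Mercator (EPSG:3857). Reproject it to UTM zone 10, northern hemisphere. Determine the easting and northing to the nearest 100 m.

Web Mercator inverse (R = 6378137 m) → φ = 18.48050298°, λ = -121.91619727°.
UTM 10N forward: E = 614424.928 m, N = 2043690.927 m.

E 614400 m, N 2043700 m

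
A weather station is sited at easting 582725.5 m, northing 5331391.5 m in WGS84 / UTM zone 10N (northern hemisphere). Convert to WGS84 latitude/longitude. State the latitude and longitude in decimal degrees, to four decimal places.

Zone 10N: λ₀ = -123°, k₀ = 0.9996, false easting 500000 m.
Meridian distance M = (N − FN)/k₀ = 5333524.9 m.
Inverse transverse Mercator on WGS84 gives φ = 48.13039971°, λ = -121.88820006°.

lat 48.1304°, lon -121.8882°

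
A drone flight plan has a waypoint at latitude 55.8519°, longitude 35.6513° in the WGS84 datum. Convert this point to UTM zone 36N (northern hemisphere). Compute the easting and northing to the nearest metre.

E 665966 m, N 6192775 m

Zone 36 central meridian λ₀ = 6×36 − 183 = 33°; Δλ = +2.6513°.
Transverse Mercator on WGS84 with k₀ = 0.9996 gives E = 665965.680 m, N = 6192775.479 m.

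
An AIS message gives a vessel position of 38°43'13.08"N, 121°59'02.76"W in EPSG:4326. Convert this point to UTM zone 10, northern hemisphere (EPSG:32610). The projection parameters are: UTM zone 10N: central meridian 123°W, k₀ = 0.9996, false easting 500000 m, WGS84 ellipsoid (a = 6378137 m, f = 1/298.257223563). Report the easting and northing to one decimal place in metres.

Zone 10 central meridian λ₀ = 6×10 − 183 = -123°; Δλ = +1.0159°.
Transverse Mercator on WGS84 with k₀ = 0.9996 gives E = 588314.866 m, N = 4286228.496 m.

E 588314.9 m, N 4286228.5 m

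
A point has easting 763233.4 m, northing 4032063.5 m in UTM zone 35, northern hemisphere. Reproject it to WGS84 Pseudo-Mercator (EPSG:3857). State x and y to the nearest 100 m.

Unproject from UTM 35N (λ₀ = 27°) → φ = 36.39769989°, λ = 29.93510053°.
Web Mercator (R = 6378137 m): x = 3332360.147 m, y = 4355483.157 m.

x 3332400 m, y 4355500 m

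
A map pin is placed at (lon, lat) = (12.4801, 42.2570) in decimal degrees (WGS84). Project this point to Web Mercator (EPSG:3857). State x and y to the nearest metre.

Web Mercator is spherical with R = a = 6378137 m.
x = R·λ = 6378137 × 0.217818836 = 1389278.377 m.
y = R·ln tan(π/4 + φ/2) = 6378137 × 0.815215302 = 5199554.878 m.

x 1389278 m, y 5199555 m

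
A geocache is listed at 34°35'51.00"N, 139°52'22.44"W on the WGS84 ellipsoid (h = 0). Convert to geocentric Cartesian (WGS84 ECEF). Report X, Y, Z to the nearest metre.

X -4018756 m, Y -3387357 m, Z 3601200 m

WGS84: a = 6378137 m, e² = 0.006694380; N(φ) = a/√(1−e²sin²φ) = 6385031.149 m.
X = (N+h)·cosφ·cosλ = -4018755.979 m; Y = (N+h)·cosφ·sinλ = -3387356.723 m; Z = (N(1−e²)+h)·sinφ = 3601200.393 m.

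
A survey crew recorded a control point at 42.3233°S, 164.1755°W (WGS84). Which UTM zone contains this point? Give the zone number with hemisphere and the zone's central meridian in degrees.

Zone 3S, central meridian -165°

UTM zone = ⌊(λ + 180)/6⌋ + 1; -164.1755° ∈ [-168°, -162°) → zone 3.
Hemisphere: S (φ < 0).
Central meridian λ₀ = 6×3 − 183 = -165°.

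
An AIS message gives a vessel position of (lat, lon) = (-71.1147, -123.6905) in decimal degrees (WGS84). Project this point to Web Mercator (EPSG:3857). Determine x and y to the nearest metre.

x -13769163 m, y -11441605 m

Web Mercator is spherical with R = a = 6378137 m.
x = R·λ = 6378137 × -2.158806478 = -13769163.476 m.
y = R·ln tan(π/4 + φ/2) = 6378137 × -1.793878885 = -11441605.293 m.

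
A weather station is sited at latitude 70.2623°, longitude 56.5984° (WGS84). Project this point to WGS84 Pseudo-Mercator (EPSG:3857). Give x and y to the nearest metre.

Web Mercator is spherical with R = a = 6378137 m.
x = R·λ = 6378137 × 0.987828431 = 6300505.068 m.
y = R·ln tan(π/4 + φ/2) = 6378137 × 1.748885274 = 11154629.877 m.

x 6300505 m, y 11154630 m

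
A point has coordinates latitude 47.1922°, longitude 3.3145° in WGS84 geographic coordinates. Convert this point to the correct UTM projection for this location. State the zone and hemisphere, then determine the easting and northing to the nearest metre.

Longitude 3.3145° lies in the 6° band [0°, 6°), giving zone 31; latitude is north of the equator, so 31N.
Zone 31 central meridian λ₀ = 6×31 − 183 = 3°; Δλ = +0.3145°.
Transverse Mercator on WGS84 with k₀ = 0.9996 gives E = 523824.157 m, N = 5226570.929 m.

Zone 31N: E 523824 m, N 5226571 m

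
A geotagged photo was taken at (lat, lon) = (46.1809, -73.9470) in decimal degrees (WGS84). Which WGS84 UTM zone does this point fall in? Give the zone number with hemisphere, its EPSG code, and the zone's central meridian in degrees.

Zone 18N (EPSG:32618), central meridian -75°

UTM zone = ⌊(λ + 180)/6⌋ + 1; -73.9470° ∈ [-78°, -72°) → zone 18.
Hemisphere: N (φ ≥ 0).
Central meridian λ₀ = 6×18 − 183 = -75°.
EPSG code: 32618.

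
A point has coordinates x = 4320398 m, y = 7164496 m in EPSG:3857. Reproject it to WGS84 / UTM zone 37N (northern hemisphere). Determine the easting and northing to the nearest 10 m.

E 487590 m, N 5980210 m

Web Mercator inverse (R = 6378137 m) → φ = 53.97010198°, λ = 38.81079557°.
UTM 37N forward: E = 487588.858 m, N = 5980211.775 m.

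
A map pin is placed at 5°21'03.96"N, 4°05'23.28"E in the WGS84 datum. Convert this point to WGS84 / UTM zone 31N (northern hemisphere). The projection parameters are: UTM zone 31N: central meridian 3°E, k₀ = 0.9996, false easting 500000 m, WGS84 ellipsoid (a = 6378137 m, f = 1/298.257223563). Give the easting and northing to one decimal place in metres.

E 620749.7 m, N 591581.7 m

Zone 31 central meridian λ₀ = 6×31 − 183 = 3°; Δλ = +1.0898°.
Transverse Mercator on WGS84 with k₀ = 0.9996 gives E = 620749.679 m, N = 591581.673 m.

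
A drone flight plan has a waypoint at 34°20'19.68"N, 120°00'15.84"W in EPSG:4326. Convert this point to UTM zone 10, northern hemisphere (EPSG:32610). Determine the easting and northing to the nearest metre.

E 775580 m, N 3803788 m

Zone 10 central meridian λ₀ = 6×10 − 183 = -123°; Δλ = +2.9956°.
Transverse Mercator on WGS84 with k₀ = 0.9996 gives E = 775580.063 m, N = 3803788.418 m.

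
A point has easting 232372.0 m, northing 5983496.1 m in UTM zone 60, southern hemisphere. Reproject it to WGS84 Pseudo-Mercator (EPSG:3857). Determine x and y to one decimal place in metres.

Unproject from UTM 60S (λ₀ = 177°) → φ = -36.25639967°, λ = 174.02129969°.
Web Mercator (R = 6378137 m): x = 19371962.468 m, y = -4335959.168 m.

x 19371962.5 m, y -4335959.2 m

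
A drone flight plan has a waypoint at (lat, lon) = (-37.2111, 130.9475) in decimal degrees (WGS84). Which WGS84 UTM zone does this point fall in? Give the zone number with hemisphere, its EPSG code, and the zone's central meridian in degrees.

Zone 52S (EPSG:32752), central meridian 129°

UTM zone = ⌊(λ + 180)/6⌋ + 1; 130.9475° ∈ [126°, 132°) → zone 52.
Hemisphere: S (φ < 0).
Central meridian λ₀ = 6×52 − 183 = 129°.
EPSG code: 32752.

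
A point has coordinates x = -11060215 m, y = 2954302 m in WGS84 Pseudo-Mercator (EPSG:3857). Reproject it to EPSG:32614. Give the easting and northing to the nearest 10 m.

E 464300 m, N 2835630 m

Web Mercator inverse (R = 6378137 m) → φ = 25.63790010°, λ = -99.35560180°.
UTM 14N forward: E = 464303.666 m, N = 2835632.495 m.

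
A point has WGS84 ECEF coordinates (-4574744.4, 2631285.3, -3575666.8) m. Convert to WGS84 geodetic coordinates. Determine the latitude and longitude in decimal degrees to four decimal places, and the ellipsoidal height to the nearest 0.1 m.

lat -34.2977°, lon 150.0935°, h 3356.8 m

λ = atan2(Y, X) = 150.09350040°; p = √(X²+Y²) = 5277494.5 m.
Bowring's method on WGS84 (a = 6378137 m, b = 6356752.314 m) gives φ = -34.29769987°, h = 3356.809 m.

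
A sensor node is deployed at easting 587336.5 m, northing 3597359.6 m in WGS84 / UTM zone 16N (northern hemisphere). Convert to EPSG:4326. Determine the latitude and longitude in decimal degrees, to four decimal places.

Zone 16N: λ₀ = -87°, k₀ = 0.9996, false easting 500000 m.
Meridian distance M = (N − FN)/k₀ = 3598799.1 m.
Inverse transverse Mercator on WGS84 gives φ = 32.51010004°, λ = -86.07020009°.

lat 32.5101°, lon -86.0702°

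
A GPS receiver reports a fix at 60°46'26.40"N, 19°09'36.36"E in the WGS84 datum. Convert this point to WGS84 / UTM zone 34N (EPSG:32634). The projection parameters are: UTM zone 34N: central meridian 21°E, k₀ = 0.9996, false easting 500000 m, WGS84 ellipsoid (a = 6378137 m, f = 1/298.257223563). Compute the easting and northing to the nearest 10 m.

E 399790 m, N 6739020 m

Zone 34 central meridian λ₀ = 6×34 − 183 = 21°; Δλ = -1.8399°.
Transverse Mercator on WGS84 with k₀ = 0.9996 gives E = 399790.258 m, N = 6739019.209 m.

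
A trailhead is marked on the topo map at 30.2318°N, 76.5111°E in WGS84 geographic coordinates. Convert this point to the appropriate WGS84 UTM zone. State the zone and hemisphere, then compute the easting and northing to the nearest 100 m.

Zone 43N: E 645400 m, N 3345400 m

Longitude 76.5111° lies in the 6° band [72°, 78°), giving zone 43; latitude is north of the equator, so 43N.
Zone 43 central meridian λ₀ = 6×43 − 183 = 75°; Δλ = +1.5111°.
Transverse Mercator on WGS84 with k₀ = 0.9996 gives E = 645410.571 m, N = 3345436.728 m.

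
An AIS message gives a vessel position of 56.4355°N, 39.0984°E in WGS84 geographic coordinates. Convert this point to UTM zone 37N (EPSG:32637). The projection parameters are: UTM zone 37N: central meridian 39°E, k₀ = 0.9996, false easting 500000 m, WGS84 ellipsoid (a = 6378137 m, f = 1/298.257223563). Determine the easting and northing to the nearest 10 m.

E 506070 m, N 6254560 m

Zone 37 central meridian λ₀ = 6×37 − 183 = 39°; Δλ = +0.0984°.
Transverse Mercator on WGS84 with k₀ = 0.9996 gives E = 506067.802 m, N = 6254555.619 m.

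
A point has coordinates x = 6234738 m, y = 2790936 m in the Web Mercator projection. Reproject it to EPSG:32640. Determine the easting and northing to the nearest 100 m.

E 399300 m, N 2688600 m

Web Mercator inverse (R = 6378137 m) → φ = 24.30760363°, λ = 56.00760438°.
UTM 40N forward: E = 399300.395 m, N = 2688642.232 m.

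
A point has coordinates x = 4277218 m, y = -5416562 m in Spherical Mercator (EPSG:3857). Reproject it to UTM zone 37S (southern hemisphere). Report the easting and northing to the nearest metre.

Web Mercator inverse (R = 6378137 m) → φ = -43.68329857°, λ = 38.42290303°.
UTM 37S forward: E = 453486.325 m, N = 5163139.719 m.

E 453486 m, N 5163140 m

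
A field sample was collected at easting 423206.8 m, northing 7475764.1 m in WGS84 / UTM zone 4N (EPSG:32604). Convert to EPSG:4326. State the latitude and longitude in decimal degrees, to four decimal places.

lat 67.3882°, lon -160.7900°

Zone 4N: λ₀ = -159°, k₀ = 0.9996, false easting 500000 m.
Meridian distance M = (N − FN)/k₀ = 7478755.6 m.
Inverse transverse Mercator on WGS84 gives φ = 67.38820012°, λ = -160.78999921°.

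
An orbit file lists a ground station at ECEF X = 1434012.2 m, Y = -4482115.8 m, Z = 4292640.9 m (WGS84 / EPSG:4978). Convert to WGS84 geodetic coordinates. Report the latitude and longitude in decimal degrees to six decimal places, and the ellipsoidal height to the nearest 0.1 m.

lat 42.562000°, lon -72.258400°, h 1258.1 m

λ = atan2(Y, X) = -72.25839964°; p = √(X²+Y²) = 4705927.4 m.
Bowring's method on WGS84 (a = 6378137 m, b = 6356752.314 m) gives φ = 42.56199979°, h = 1258.067 m.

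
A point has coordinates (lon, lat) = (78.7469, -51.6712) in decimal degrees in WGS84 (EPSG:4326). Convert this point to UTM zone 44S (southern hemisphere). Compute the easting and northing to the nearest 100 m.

Zone 44 central meridian λ₀ = 6×44 − 183 = 81°; Δλ = -2.2531°.
Transverse Mercator on WGS84 with k₀ = 0.9996 gives E = 344202.048 m, N = 4273127.230 m.

E 344200 m, N 4273100 m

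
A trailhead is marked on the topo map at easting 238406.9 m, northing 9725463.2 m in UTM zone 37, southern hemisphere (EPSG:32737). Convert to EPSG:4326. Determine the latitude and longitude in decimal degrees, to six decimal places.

Zone 37S: λ₀ = 39°, k₀ = 0.9996, false easting 500000 m, false northing 10000000 m.
Meridian distance M = (N − FN)/k₀ = -274646.7 m.
Inverse transverse Mercator on WGS84 gives φ = -2.48170032°, λ = 36.64759981°.

lat -2.481700°, lon 36.647600°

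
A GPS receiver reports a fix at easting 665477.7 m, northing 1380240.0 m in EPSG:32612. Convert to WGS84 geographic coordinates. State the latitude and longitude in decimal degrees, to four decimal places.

lat 12.4812°, lon -109.4773°

Zone 12N: λ₀ = -111°, k₀ = 0.9996, false easting 500000 m.
Meridian distance M = (N − FN)/k₀ = 1380792.3 m.
Inverse transverse Mercator on WGS84 gives φ = 12.48119985°, λ = -109.47729994°.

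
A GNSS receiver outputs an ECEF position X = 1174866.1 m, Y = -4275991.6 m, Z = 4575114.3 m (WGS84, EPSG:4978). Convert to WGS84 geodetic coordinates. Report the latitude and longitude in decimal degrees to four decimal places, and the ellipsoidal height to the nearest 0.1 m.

λ = atan2(Y, X) = -74.63660040°; p = √(X²+Y²) = 4434457.6 m.
Bowring's method on WGS84 (a = 6378137 m, b = 6356752.314 m) gives φ = 46.08659999°, h = 4421.734 m.

lat 46.0866°, lon -74.6366°, h 4421.7 m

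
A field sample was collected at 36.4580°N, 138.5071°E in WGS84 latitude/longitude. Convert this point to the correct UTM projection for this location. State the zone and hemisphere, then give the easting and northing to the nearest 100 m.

Longitude 138.5071° lies in the 6° band [138°, 144°), giving zone 54; latitude is north of the equator, so 54N.
Zone 54 central meridian λ₀ = 6×54 − 183 = 141°; Δλ = -2.4929°.
Transverse Mercator on WGS84 with k₀ = 0.9996 gives E = 276606.281 m, N = 4037638.236 m.

Zone 54N: E 276600 m, N 4037600 m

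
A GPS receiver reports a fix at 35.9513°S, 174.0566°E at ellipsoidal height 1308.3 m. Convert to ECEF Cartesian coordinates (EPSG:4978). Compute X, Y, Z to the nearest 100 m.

WGS84: a = 6378137 m, e² = 0.006694380; N(φ) = a/√(1−e²sin²φ) = 6385508.348 m.
X = (N+h)·cosφ·cosλ = -5142440.505 m; Y = (N+h)·cosφ·sinλ = 535356.698 m; Z = (N(1−e²)+h)·sinφ = -3724586.756 m.

X -5142400 m, Y 535400 m, Z -3724600 m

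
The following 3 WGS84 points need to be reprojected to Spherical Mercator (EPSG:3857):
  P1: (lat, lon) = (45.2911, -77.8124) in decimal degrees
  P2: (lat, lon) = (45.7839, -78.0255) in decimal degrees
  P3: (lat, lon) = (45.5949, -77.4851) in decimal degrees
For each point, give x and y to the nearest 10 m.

Web Mercator: x = R·λ, y = R·ln tan(π/4+φ/2), R = 6378137 m.
P1 (45.2911°, -77.8124°) → (-8662036.745, 5667466.235) m.
P2 (45.7839°, -78.0255°) → (-8685758.929, 5745786.413) m.
P3 (45.5949°, -77.4851°) → (-8625601.876, 5715667.620) m.

P1: x -8662040 m, y 5667470 m; P2: x -8685760 m, y 5745790 m; P3: x -8625600 m, y 5715670 m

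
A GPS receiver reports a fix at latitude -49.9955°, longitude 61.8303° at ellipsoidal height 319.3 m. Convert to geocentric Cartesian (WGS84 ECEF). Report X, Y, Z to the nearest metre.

WGS84: a = 6378137 m, e² = 0.006694380; N(φ) = a/√(1−e²sin²φ) = 6390700.383 m.
X = (N+h)·cosφ·cosλ = 1939537.425 m; Y = (N+h)·cosφ·sinλ = 3621819.809 m; Z = (N(1−e²)+h)·sinφ = -4862711.870 m.

X 1939537 m, Y 3621820 m, Z -4862712 m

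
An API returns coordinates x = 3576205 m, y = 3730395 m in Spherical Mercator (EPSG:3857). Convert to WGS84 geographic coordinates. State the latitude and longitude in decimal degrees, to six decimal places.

lat 31.748902°, lon 32.125596°

R = 6378137 m. λ = x/R = 32.12559611°.
φ = 2·arctan(exp(y/R)) − 90° = 2·arctan(1.79476) − 90° = 31.74890157°.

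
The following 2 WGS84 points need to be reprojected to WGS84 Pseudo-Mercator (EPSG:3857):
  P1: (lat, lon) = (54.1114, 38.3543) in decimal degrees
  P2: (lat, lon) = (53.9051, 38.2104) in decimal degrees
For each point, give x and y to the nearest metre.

P1: x 4269581 m, y 7191282 m; P2: x 4253562 m, y 7152204 m

Web Mercator: x = R·λ, y = R·ln tan(π/4+φ/2), R = 6378137 m.
P1 (54.1114°, 38.3543°) → (4269581.146, 7191282.414) m.
P2 (53.9051°, 38.2104°) → (4253562.271, 7152203.817) m.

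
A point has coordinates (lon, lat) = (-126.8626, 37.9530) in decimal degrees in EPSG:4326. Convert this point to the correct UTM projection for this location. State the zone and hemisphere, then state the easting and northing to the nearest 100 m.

Zone 9N: E 687800 m, N 4202800 m

Longitude -126.8626° lies in the 6° band [-132°, -126°), giving zone 9; latitude is north of the equator, so 9N.
Zone 9 central meridian λ₀ = 6×9 − 183 = -129°; Δλ = +2.1374°.
Transverse Mercator on WGS84 with k₀ = 0.9996 gives E = 687788.426 m, N = 4202755.066 m.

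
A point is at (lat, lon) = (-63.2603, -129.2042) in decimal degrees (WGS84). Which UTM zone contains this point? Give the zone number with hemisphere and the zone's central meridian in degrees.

UTM zone = ⌊(λ + 180)/6⌋ + 1; -129.2042° ∈ [-132°, -126°) → zone 9.
Hemisphere: S (φ < 0).
Central meridian λ₀ = 6×9 − 183 = -129°.

Zone 9S, central meridian -129°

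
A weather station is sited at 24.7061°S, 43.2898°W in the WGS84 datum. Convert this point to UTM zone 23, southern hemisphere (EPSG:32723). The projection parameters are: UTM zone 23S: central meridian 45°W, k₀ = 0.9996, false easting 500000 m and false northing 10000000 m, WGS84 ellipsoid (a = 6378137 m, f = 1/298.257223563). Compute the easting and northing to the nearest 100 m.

E 673000 m, N 7266500 m

Zone 23 central meridian λ₀ = 6×23 − 183 = -45°; Δλ = +1.7102°.
Transverse Mercator on WGS84 with k₀ = 0.9996 gives E = 673000.867 m, N = 7266515.377 m.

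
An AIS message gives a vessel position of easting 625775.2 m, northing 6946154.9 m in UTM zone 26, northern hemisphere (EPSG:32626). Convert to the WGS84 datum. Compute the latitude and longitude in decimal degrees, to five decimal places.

lat 62.62460°, lon -24.54790°

Zone 26N: λ₀ = -27°, k₀ = 0.9996, false easting 500000 m.
Meridian distance M = (N − FN)/k₀ = 6948934.5 m.
Inverse transverse Mercator on WGS84 gives φ = 62.62460001°, λ = -24.54789975°.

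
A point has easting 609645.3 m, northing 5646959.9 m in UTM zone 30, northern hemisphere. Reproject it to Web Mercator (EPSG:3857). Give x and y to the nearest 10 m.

Unproject from UTM 30N (λ₀ = -3°) → φ = 50.96379984°, λ = -1.43859933°.
Web Mercator (R = 6378137 m): x = -160144.145 m, y = 6614892.829 m.

x -160140 m, y 6614890 m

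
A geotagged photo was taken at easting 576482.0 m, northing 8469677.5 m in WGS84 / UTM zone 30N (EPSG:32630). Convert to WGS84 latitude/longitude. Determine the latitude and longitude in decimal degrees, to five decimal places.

Zone 30N: λ₀ = -3°, k₀ = 0.9996, false easting 500000 m.
Meridian distance M = (N − FN)/k₀ = 8473066.7 m.
Inverse transverse Mercator on WGS84 gives φ = 76.29230010°, λ = -0.10760130°.

lat 76.29230°, lon -0.10760°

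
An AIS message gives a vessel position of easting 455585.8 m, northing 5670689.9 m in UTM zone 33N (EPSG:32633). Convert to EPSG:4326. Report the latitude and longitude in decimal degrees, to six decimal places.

lat 51.185900°, lon 14.364499°

Zone 33N: λ₀ = 15°, k₀ = 0.9996, false easting 500000 m.
Meridian distance M = (N − FN)/k₀ = 5672959.1 m.
Inverse transverse Mercator on WGS84 gives φ = 51.18589976°, λ = 14.36449935°.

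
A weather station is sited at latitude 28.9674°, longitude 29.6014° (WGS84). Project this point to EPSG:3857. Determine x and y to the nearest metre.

Web Mercator is spherical with R = a = 6378137 m.
x = R·λ = 6378137 × 0.516641893 = 3295212.775 m.
y = R·ln tan(π/4 + φ/2) = 6378137 × 0.528602230 = 3371497.439 m.

x 3295213 m, y 3371497 m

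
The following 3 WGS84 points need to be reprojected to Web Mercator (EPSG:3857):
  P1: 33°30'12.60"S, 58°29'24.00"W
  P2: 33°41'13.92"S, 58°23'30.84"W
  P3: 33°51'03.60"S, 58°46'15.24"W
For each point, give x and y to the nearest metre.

P1: x -6511077 m, y -3962327 m; P2: x -6500157 m, y -3986878 m; P3: x -6542347 m, y -4008812 m

Web Mercator: x = R·λ, y = R·ln tan(π/4+φ/2), R = 6378137 m.
P1 (-33.5035°, -58.4900°) → (-6511077.016, -3962327.459) m.
P2 (-33.6872°, -58.3919°) → (-6500156.574, -3986877.565) m.
P3 (-33.8510°, -58.7709°) → (-6542346.661, -4008812.471) m.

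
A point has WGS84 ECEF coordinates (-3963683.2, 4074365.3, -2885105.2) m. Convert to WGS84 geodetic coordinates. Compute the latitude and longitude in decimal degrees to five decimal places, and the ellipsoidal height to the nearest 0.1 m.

λ = atan2(Y, X) = 134.21110000°; p = √(X²+Y²) = 5684297.4 m.
Bowring's method on WGS84 (a = 6378137 m, b = 6356752.314 m) gives φ = -27.06600014°, h = 825.318 m.

lat -27.06600°, lon 134.21110°, h 825.3 m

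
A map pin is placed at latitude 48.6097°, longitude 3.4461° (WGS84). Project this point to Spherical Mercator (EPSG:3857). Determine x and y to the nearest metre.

x 383618 m, y 6208893 m

Web Mercator is spherical with R = a = 6378137 m.
x = R·λ = 6378137 × 0.060145791 = 383618.097 m.
y = R·ln tan(π/4 + φ/2) = 6378137 × 0.973465023 = 6208893.279 m.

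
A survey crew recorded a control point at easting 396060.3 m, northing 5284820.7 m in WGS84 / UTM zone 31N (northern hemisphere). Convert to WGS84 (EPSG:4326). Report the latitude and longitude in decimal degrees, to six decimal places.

lat 47.708400°, lon 1.614400°

Zone 31N: λ₀ = 3°, k₀ = 0.9996, false easting 500000 m.
Meridian distance M = (N − FN)/k₀ = 5286935.5 m.
Inverse transverse Mercator on WGS84 gives φ = 47.70839997°, λ = 1.61439998°.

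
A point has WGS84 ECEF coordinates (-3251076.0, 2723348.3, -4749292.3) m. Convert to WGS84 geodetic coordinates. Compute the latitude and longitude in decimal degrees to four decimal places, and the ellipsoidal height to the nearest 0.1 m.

lat -48.4270°, lon 140.0479°, h 1039.1 m

λ = atan2(Y, X) = 140.04790008°; p = √(X²+Y²) = 4241004.7 m.
Bowring's method on WGS84 (a = 6378137 m, b = 6356752.314 m) gives φ = -48.42700012°, h = 1039.134 m.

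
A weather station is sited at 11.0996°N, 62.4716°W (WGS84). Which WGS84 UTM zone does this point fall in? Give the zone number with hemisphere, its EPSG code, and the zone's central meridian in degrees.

UTM zone = ⌊(λ + 180)/6⌋ + 1; -62.4716° ∈ [-66°, -60°) → zone 20.
Hemisphere: N (φ ≥ 0).
Central meridian λ₀ = 6×20 − 183 = -63°.
EPSG code: 32620.

Zone 20N (EPSG:32620), central meridian -63°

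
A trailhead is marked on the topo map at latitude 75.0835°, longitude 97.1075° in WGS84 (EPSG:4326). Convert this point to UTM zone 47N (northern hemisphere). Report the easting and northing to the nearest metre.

E 445631 m, N 8333791 m

Zone 47 central meridian λ₀ = 6×47 − 183 = 99°; Δλ = -1.8925°.
Transverse Mercator on WGS84 with k₀ = 0.9996 gives E = 445630.708 m, N = 8333791.003 m.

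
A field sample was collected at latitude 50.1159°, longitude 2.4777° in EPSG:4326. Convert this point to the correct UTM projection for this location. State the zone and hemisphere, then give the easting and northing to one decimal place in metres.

Zone 31N: E 462658.4 m, N 5551647.7 m

Longitude 2.4777° lies in the 6° band [0°, 6°), giving zone 31; latitude is north of the equator, so 31N.
Zone 31 central meridian λ₀ = 6×31 − 183 = 3°; Δλ = -0.5223°.
Transverse Mercator on WGS84 with k₀ = 0.9996 gives E = 462658.442 m, N = 5551647.728 m.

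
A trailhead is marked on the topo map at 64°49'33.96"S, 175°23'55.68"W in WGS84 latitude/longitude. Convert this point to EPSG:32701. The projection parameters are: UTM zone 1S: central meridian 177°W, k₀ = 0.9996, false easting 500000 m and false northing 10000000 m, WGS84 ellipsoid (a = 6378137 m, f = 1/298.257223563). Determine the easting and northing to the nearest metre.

Zone 1 central meridian λ₀ = 6×1 − 183 = -177°; Δλ = +1.6012°.
Transverse Mercator on WGS84 with k₀ = 0.9996 gives E = 575991.455 m, N = 2809964.930 m.

E 575991 m, N 2809965 m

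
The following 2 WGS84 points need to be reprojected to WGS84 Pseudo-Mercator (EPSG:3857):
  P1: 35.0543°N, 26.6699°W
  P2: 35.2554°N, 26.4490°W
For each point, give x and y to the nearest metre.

P1: x -2968880 m, y 4171263 m; P2: x -2944289 m, y 4198643 m

Web Mercator: x = R·λ, y = R·ln tan(π/4+φ/2), R = 6378137 m.
P1 (35.0543°, -26.6699°) → (-2968879.688, 4171262.748) m.
P2 (35.2554°, -26.4490°) → (-2944289.212, 4198643.378) m.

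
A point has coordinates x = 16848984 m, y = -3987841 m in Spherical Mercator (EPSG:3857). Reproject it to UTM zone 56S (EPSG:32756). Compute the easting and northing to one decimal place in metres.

Web Mercator inverse (R = 6378137 m) → φ = -33.69440107°, λ = 151.35699849°.
UTM 56S forward: E = 347723.104 m, N = 6270515.953 m.

E 347723.1 m, N 6270516.0 m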